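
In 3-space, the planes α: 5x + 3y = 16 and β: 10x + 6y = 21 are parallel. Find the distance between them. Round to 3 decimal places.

0.943

Rescale β by 1/2: 5x + 3y = 21/2. Then distance = |16 − (21/2)| / √34 ≈ 0.943.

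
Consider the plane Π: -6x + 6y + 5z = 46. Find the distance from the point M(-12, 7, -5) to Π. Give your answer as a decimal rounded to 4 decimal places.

4.3660

n·M − d = (-6)·(-12) + (6)·(7) + (5)·(-5) − 46 = 43; |n| = √97.
Distance = |43| / √97 = 43/√97 ≈ 4.3660.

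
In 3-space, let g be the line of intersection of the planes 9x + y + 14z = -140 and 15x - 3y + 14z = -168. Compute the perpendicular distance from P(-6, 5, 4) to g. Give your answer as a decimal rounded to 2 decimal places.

12.11

Direction of g: (9, 1, 14) × (15, -3, 14) = (56, 84, -42).
A point on g: solving the two plane equations with x = -6 gives (-6, -2, -6).
Taking (-6, -2, -6) on g with direction v = (56, 84, -42): w = P − (-6, -2, -6) = (0, 7, 10), and w × v = (-1134, 560, -392).
Distance = |w × v| / |v| = √1753220 / √11956 ≈ 12.11.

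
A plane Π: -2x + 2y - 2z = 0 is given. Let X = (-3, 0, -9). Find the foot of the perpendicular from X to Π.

Foot = X − λn with λ = (n·X − d)/|n|² = (24 − 0)/12 = 2.
Foot = (-3, 0, -9) − 2·(-2, 2, -2) = (1, -4, -5).

(1, -4, -5)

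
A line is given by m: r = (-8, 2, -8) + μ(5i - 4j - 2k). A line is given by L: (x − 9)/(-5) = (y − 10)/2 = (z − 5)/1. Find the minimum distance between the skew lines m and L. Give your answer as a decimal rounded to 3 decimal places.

8.050

L has direction (-5, 2, 1) through (9, 10, 5).
Common perpendicular direction n = (5, -4, -2) × (-5, 2, 1) = (0, 5, -10).
With w = (9, 10, 5) − (-8, 2, -8) = (17, 8, 13), w · n = -90.
Distance = |w · n| / |n| = |-90| / √125 ≈ 8.050.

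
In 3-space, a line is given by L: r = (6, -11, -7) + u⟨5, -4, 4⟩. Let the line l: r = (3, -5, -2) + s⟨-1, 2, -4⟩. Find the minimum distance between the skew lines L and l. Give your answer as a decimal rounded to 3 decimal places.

Common perpendicular direction n = (5, -4, 4) × (-1, 2, -4) = (8, 16, 6).
With w = (3, -5, -2) − (6, -11, -7) = (-3, 6, 5), w · n = 102.
Distance = |w · n| / |n| = |102| / √356 ≈ 5.406.

5.406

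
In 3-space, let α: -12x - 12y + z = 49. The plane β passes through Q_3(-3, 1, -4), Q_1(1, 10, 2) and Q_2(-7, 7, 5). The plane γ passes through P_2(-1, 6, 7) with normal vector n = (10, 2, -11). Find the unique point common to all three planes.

Q_3Q_1 = (4, 9, 6), Q_3Q_2 = (-4, 6, 9); a normal to β is Q_3Q_1 × Q_3Q_2 = (45, -60, 60).
Using Q_3: β has equation 45x - 60y + 60z = -435.
γ: n·r = n·P_2 gives 10x + 2y - 11z = -75.
Solving the 3×3 linear system -12x - 12y + z = 49, 45x - 60y + 60z = -435, 10x + 2y - 11z = -75 (e.g. by elimination or Cramer's rule, determinant = -18930) gives (-7, 3, 1).

(-7, 3, 1)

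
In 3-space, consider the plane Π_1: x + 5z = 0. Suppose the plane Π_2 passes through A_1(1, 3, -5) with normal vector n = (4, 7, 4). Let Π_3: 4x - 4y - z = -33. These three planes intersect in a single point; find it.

(-5, 3, 1)

Π_2: n·r = n·A_1 gives 4x + 7y + 4z = 5.
Solving the 3×3 linear system x + 5z = 0, 4x + 7y + 4z = 5, 4x - 4y - z = -33 (e.g. by elimination or Cramer's rule, determinant = -211) gives (-5, 3, 1).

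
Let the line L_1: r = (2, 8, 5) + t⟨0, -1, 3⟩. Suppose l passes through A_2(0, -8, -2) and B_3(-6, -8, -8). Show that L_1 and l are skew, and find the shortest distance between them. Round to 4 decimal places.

A direction vector for l is B_3 − A_2 = (-6, 0, -6).
Common perpendicular direction n = (0, -1, 3) × (-6, 0, -6) = (6, -18, -6).
With w = (0, -8, -2) − (2, 8, 5) = (-2, -16, -7), w · n = 318.
Since n ≠ 0 the lines are not parallel, and w · n = 318 ≠ 0 so they do not intersect; hence they are skew.
Distance = |w · n| / |n| = |318| / √396 ≈ 15.9801.

15.9801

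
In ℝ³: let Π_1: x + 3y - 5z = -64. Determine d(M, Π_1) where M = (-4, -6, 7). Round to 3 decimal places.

1.183

n·M − d = (1)·(-4) + (3)·(-6) + (-5)·(7) − (-64) = 7; |n| = √35.
Distance = |7| / √35 = 7/√35 ≈ 1.183.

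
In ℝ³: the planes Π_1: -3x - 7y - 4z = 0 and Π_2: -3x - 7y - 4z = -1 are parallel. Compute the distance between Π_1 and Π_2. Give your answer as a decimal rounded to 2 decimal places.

0.12

Same normal n = (-3, -7, -4) with |n| = √74; distance = |0 − (-1)| / |n| = 1/√74 ≈ 0.12.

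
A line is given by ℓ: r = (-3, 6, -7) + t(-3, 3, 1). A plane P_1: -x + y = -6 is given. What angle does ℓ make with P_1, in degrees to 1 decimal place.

76.7

sin θ = |n·v| / (|n||v|) = |6| / (√2 · √19) = 0.97333.
θ ≈ 76.7°.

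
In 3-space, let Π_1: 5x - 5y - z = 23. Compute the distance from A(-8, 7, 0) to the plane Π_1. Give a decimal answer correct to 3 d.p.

13.723

n·A − d = (5)·(-8) + (-5)·(7) + (-1)·(0) − 23 = -98; |n| = √51.
Distance = |-98| / √51 = 98/√51 ≈ 13.723.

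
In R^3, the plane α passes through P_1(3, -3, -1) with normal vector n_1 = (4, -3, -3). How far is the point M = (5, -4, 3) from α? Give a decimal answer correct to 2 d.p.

α: n_1·r = n_1·P_1 gives 4x - 3y - 3z = 24.
n·M − d = (4)·(5) + (-3)·(-4) + (-3)·(3) − 24 = -1; |n| = √34.
Distance = |-1| / √34 = 1/√34 ≈ 0.17.

0.17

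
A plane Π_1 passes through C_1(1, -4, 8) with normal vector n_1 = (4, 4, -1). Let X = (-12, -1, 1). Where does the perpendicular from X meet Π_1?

(-8, 3, 0)

Π_1: n_1·r = n_1·C_1 gives 4x + 4y - z = -20.
Foot = X − λn with λ = (n·X − d)/|n|² = (-53 − (-20))/33 = -1.
Foot = (-12, -1, 1) − (-1)·(4, 4, -1) = (-8, 3, 0).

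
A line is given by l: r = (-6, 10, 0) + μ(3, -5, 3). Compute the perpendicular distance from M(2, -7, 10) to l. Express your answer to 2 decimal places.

1.92

Taking (-6, 10, 0) on l with direction v = (3, -5, 3): w = M − (-6, 10, 0) = (8, -17, 10), and w × v = (-1, 6, 11).
Distance = |w × v| / |v| = √158 / √43 ≈ 1.92.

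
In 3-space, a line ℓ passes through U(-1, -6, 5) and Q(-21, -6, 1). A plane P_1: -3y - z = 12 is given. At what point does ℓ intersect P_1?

(4, -6, 6)

A direction vector for ℓ is Q − U = (-20, 0, -4).
Substitute r = (-1, -6, 5) + t(-20, 0, -4) into the plane: 13 + 4t = 12, so t = -1/4.
Intersection: (-1, -6, 5) + (-1/4)·(-20, 0, -4) = (4, -6, 6).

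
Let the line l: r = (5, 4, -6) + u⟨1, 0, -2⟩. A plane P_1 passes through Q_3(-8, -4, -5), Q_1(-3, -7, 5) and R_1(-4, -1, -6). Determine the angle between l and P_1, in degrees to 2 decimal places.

Q_3Q_1 = (5, -3, 10), Q_3R_1 = (4, 3, -1); a normal to P_1 is Q_3Q_1 × Q_3R_1 = (-27, 45, 27).
Using Q_3: P_1 has equation -27x + 45y + 27z = -99.
sin θ = |n·v| / (|n||v|) = |-81| / (√3483 · √5) = 0.61379.
θ ≈ 37.86°.

37.86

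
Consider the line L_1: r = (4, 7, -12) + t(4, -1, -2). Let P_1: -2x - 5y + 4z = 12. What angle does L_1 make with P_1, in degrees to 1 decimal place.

sin θ = |n·v| / (|n||v|) = |-11| / (√45 · √21) = 0.35783.
θ ≈ 21.0°.

21.0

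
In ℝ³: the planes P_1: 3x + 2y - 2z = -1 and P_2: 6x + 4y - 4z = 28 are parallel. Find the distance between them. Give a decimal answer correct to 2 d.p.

3.64

Rescale P_2 by 1/2: 3x + 2y - 2z = 14. Then distance = |-1 − 14| / √17 ≈ 3.64.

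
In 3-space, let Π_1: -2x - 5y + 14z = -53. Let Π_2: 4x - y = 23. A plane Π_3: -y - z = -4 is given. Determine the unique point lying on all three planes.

(7, 5, -1)

Solving the 3×3 linear system -2x - 5y + 14z = -53, 4x - y = 23, -y - z = -4 (e.g. by elimination or Cramer's rule, determinant = -78) gives (7, 5, -1).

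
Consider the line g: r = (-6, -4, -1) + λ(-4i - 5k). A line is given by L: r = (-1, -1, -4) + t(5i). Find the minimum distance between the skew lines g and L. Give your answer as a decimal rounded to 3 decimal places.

3.000

Common perpendicular direction n = (-4, 0, -5) × (5, 0, 0) = (0, -25, 0).
With w = (-1, -1, -4) − (-6, -4, -1) = (5, 3, -3), w · n = -75.
Distance = |w · n| / |n| = |-75| / √625 ≈ 3.000.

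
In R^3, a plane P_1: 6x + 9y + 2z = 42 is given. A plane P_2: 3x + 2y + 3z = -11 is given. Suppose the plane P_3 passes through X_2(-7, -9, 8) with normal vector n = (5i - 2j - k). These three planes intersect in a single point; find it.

(-3, 8, -6)

P_3: n·r = n·X_2 gives 5x - 2y - z = -25.
Solving the 3×3 linear system 6x + 9y + 2z = 42, 3x + 2y + 3z = -11, 5x - 2y - z = -25 (e.g. by elimination or Cramer's rule, determinant = 154) gives (-3, 8, -6).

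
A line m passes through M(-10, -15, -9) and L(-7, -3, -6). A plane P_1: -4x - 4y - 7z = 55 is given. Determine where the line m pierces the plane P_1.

A direction vector for m is L − M = (3, 12, 3).
Substitute r = (-10, -15, -9) + t(3, 12, 3) into the plane: 163 + (-81)t = 55, so t = 4/3.
Intersection: (-10, -15, -9) + (4/3)·(3, 12, 3) = (-6, 1, -5).

(-6, 1, -5)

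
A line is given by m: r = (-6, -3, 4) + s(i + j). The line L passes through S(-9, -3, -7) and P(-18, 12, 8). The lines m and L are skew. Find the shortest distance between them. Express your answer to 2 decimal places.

9.65

A direction vector for L is P − S = (-9, 15, 15).
Common perpendicular direction n = (1, 1, 0) × (-9, 15, 15) = (15, -15, 24).
With w = (-9, -3, -7) − (-6, -3, 4) = (-3, 0, -11), w · n = -309.
Distance = |w · n| / |n| = |-309| / √1026 ≈ 9.65.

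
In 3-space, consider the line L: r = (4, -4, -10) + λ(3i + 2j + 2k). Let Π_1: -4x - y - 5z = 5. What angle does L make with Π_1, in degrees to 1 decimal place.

sin θ = |n·v| / (|n||v|) = |-24| / (√42 · √17) = 0.89818.
θ ≈ 63.9°.

63.9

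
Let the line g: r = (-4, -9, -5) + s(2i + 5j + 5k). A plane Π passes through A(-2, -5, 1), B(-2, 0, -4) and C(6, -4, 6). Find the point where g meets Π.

AB = (0, 5, -5), AC = (8, 1, 5); a normal to Π is AB × AC = (30, -40, -40).
Using A: Π has equation 30x - 40y - 40z = 100.
Substitute r = (-4, -9, -5) + t(2, 5, 5) into the plane: 440 + (-340)t = 100, so t = 1.
Intersection: (-4, -9, -5) + 1·(2, 5, 5) = (-2, -4, 0).

(-2, -4, 0)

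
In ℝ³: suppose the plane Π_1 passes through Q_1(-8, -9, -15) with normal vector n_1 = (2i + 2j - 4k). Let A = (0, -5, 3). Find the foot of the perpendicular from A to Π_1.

Π_1: n_1·r = n_1·Q_1 gives 2x + 2y - 4z = 26.
Foot = A − λn with λ = (n·A − d)/|n|² = (-22 − 26)/24 = -2.
Foot = (0, -5, 3) − (-2)·(2, 2, -4) = (4, -1, -5).

(4, -1, -5)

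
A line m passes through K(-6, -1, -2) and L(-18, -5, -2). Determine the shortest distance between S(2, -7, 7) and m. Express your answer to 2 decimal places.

12.19

A direction vector for m is L − K = (-12, -4, 0).
Taking (-6, -1, -2) on m with direction v = (-12, -4, 0): w = S − (-6, -1, -2) = (8, -6, 9), and w × v = (36, -108, -104).
Distance = |w × v| / |v| = √23776 / √160 ≈ 12.19.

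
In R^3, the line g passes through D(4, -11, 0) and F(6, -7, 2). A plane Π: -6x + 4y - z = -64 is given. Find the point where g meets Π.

(8, -3, 4)

A direction vector for g is F − D = (2, 4, 2).
Substitute r = (4, -11, 0) + t(2, 4, 2) into the plane: -68 + 2t = -64, so t = 2.
Intersection: (4, -11, 0) + 2·(2, 4, 2) = (8, -3, 4).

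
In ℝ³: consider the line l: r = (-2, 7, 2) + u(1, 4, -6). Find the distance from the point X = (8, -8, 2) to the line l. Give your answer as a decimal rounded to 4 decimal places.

16.6682

Taking (-2, 7, 2) on l with direction v = (1, 4, -6): w = X − (-2, 7, 2) = (10, -15, 0), and w × v = (90, 60, 55).
Distance = |w × v| / |v| = √14725 / √53 ≈ 16.6682.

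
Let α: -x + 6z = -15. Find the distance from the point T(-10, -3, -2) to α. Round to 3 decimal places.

n·T − d = (-1)·(-10) + (0)·(-3) + (6)·(-2) − (-15) = 13; |n| = √37.
Distance = |13| / √37 = 13/√37 ≈ 2.137.

2.137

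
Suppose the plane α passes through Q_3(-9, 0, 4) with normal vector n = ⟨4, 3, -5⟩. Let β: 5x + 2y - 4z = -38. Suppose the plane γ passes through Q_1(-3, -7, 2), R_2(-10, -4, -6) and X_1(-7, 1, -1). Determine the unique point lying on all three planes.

α: n·r = n·Q_3 gives 4x + 3y - 5z = -56.
Q_1R_2 = (-7, 3, -8), Q_1X_1 = (-4, 8, -3); a normal to γ is Q_1R_2 × Q_1X_1 = (55, 11, -44).
Using Q_1: γ has equation 55x + 11y - 44z = -330.
Solving the 3×3 linear system 4x + 3y - 5z = -56, 5x + 2y - 4z = -38, 55x + 11y - 44z = -330 (e.g. by elimination or Cramer's rule, determinant = 99) gives (2, -8, 8).

(2, -8, 8)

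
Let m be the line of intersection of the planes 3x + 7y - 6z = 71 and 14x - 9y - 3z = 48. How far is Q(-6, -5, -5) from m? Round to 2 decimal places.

Direction of m: (3, 7, -6) × (14, -9, -3) = (-75, -75, -125).
A point on m: solving the two plane equations with x = 6 gives (6, 5, -3).
Taking (6, 5, -3) on m with direction v = (-75, -75, -125): w = Q − (6, 5, -3) = (-12, -10, -2), and w × v = (1100, -1350, 150).
Distance = |w × v| / |v| = √3055000 / √26875 ≈ 10.66.

10.66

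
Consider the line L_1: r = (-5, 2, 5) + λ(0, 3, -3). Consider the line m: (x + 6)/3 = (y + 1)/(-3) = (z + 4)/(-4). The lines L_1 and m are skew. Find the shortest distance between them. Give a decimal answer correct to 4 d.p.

m has direction (3, -3, -4) through (-6, -1, -4).
Common perpendicular direction n = (0, 3, -3) × (3, -3, -4) = (-21, -9, -9).
With w = (-6, -1, -4) − (-5, 2, 5) = (-1, -3, -9), w · n = 129.
Distance = |w · n| / |n| = |129| / √603 ≈ 5.2533.

5.2533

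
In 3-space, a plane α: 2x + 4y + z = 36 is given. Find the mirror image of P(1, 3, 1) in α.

λ = (n·P − d)/|n|² = (15 − 36)/21 = -1.
Reflection = P − 2λn = (1, 3, 1) − (-2)·(2, 4, 1) = (5, 11, 3).

(5, 11, 3)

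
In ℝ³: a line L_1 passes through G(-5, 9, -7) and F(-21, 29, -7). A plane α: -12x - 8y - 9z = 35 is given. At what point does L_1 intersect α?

A direction vector for L_1 is F − G = (-16, 20, 0).
Substitute r = (-5, 9, -7) + t(-16, 20, 0) into the plane: 51 + 32t = 35, so t = -1/2.
Intersection: (-5, 9, -7) + (-1/2)·(-16, 20, 0) = (3, -1, -7).

(3, -1, -7)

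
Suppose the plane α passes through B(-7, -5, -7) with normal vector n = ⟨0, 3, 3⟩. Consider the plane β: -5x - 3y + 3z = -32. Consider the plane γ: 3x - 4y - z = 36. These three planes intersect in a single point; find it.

(4, -4, -8)

α: n·r = n·B gives 3y + 3z = -36.
Solving the 3×3 linear system 3y + 3z = -36, -5x - 3y + 3z = -32, 3x - 4y - z = 36 (e.g. by elimination or Cramer's rule, determinant = 99) gives (4, -4, -8).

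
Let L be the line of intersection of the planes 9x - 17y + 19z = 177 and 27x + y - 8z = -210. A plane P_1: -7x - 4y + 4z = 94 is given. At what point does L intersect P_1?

Direction of L: (9, -17, 19) × (27, 1, -8) = (117, 585, 468).
A point on L: solving the two plane equations with x = -8 gives (-8, -18, -3).
Substitute r = (-8, -18, -3) + t(117, 585, 468) into the plane: 116 + (-1287)t = 94, so t = 2/117.
Intersection: (-8, -18, -3) + (2/117)·(117, 585, 468) = (-6, -8, 5).

(-6, -8, 5)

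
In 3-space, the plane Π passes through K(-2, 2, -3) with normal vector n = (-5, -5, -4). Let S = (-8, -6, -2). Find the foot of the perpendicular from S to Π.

(-3, -1, 2)

Π: n·r = n·K gives -5x - 5y - 4z = 12.
Foot = S − λn with λ = (n·S − d)/|n|² = (78 − 12)/66 = 1.
Foot = (-8, -6, -2) − 1·(-5, -5, -4) = (-3, -1, 2).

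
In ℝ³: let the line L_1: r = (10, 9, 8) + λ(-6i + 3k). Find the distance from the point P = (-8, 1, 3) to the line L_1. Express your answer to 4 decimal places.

Taking (10, 9, 8) on L_1 with direction v = (-6, 0, 3): w = P − (10, 9, 8) = (-18, -8, -5), and w × v = (-24, 84, -48).
Distance = |w × v| / |v| = √9936 / √45 ≈ 14.8593.

14.8593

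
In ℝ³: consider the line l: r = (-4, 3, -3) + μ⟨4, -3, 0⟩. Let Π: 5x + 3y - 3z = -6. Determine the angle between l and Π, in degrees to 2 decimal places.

sin θ = |n·v| / (|n||v|) = |11| / (√43 · √25) = 0.33550.
θ ≈ 19.60°.

19.60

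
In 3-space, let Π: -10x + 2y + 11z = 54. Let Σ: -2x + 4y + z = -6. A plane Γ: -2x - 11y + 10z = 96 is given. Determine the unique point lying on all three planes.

(3, -2, 8)

Solving the 3×3 linear system -10x + 2y + 11z = 54, -2x + 4y + z = -6, -2x - 11y + 10z = 96 (e.g. by elimination or Cramer's rule, determinant = -144) gives (3, -2, 8).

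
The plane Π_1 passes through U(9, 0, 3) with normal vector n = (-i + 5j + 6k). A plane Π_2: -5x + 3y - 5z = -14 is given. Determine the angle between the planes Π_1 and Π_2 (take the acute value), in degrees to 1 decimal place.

Π_1: n·r = n·U gives -x + 5y + 6z = 9.
cos θ = |n₁·n₂| / (|n₁||n₂|) = |-10| / (√62 · √59).
θ = arccos(0.16534) ≈ 80.5°.

80.5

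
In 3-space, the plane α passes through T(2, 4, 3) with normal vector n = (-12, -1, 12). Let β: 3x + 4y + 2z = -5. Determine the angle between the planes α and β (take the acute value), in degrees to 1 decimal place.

α: n·r = n·T gives -12x - y + 12z = 8.
cos θ = |n₁·n₂| / (|n₁||n₂|) = |-16| / (√289 · √29).
θ = arccos(0.17477) ≈ 79.9°.

79.9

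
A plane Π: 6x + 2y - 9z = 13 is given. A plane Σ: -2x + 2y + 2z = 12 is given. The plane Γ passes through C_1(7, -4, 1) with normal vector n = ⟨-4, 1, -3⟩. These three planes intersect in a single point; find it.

Γ: n·r = n·C_1 gives -4x + y - 3z = -35.
Solving the 3×3 linear system 6x + 2y - 9z = 13, -2x + 2y + 2z = 12, -4x + y - 3z = -35 (e.g. by elimination or Cramer's rule, determinant = -130) gives (7, 8, 5).

(7, 8, 5)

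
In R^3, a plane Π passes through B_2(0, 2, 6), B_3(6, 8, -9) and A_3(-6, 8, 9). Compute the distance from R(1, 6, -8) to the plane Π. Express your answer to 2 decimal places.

4.12

B_2B_3 = (6, 6, -15), B_2A_3 = (-6, 6, 3); a normal to Π is B_2B_3 × B_2A_3 = (108, 72, 72).
Using B_2: Π has equation 108x + 72y + 72z = 576.
n·R − d = (108)·(1) + (72)·(6) + (72)·(-8) − 576 = -612; |n| = √22032.
Distance = |-612| / √22032 = 612/√22032 ≈ 4.12.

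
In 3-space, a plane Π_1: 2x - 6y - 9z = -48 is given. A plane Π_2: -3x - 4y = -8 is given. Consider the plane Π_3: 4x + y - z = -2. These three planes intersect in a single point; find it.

(0, 2, 4)

Solving the 3×3 linear system 2x - 6y - 9z = -48, -3x - 4y = -8, 4x + y - z = -2 (e.g. by elimination or Cramer's rule, determinant = -91) gives (0, 2, 4).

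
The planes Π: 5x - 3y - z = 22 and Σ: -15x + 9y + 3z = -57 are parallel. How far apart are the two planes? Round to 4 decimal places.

Rescale Σ by 1/(-3): 5x - 3y - z = 19. Then distance = |22 − 19| / √35 ≈ 0.5071.

0.5071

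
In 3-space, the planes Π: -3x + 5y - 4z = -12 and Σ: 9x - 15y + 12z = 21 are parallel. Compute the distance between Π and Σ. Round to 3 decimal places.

0.707

Rescale Σ by 1/(-3): -3x + 5y - 4z = -7. Then distance = |-12 − (-7)| / √50 ≈ 0.707.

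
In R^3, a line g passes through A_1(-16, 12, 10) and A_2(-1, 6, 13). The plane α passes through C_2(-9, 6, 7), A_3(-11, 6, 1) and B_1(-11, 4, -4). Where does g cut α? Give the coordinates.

(-11, 10, 11)

A direction vector for g is A_2 − A_1 = (15, -6, 3).
C_2A_3 = (-2, 0, -6), C_2B_1 = (-2, -2, -11); a normal to α is C_2A_3 × C_2B_1 = (-12, -10, 4).
Using C_2: α has equation -12x - 10y + 4z = 76.
Substitute r = (-16, 12, 10) + t(15, -6, 3) into the plane: 112 + (-108)t = 76, so t = 1/3.
Intersection: (-16, 12, 10) + (1/3)·(15, -6, 3) = (-11, 10, 11).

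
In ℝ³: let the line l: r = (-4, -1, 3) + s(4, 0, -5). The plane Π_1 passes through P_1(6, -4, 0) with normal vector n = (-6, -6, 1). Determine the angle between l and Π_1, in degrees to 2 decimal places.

32.01

Π_1: n·r = n·P_1 gives -6x - 6y + z = -12.
sin θ = |n·v| / (|n||v|) = |-29| / (√73 · √41) = 0.53008.
θ ≈ 32.01°.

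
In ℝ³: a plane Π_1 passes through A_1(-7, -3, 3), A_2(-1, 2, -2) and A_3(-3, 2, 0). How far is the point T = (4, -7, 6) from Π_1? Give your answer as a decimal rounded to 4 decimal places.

10.3621

A_1A_2 = (6, 5, -5), A_1A_3 = (4, 5, -3); a normal to Π_1 is A_1A_2 × A_1A_3 = (10, -2, 10).
Using A_1: Π_1 has equation 10x - 2y + 10z = -34.
n·T − d = (10)·(4) + (-2)·(-7) + (10)·(6) − (-34) = 148; |n| = √204.
Distance = |148| / √204 = 148/√204 ≈ 10.3621.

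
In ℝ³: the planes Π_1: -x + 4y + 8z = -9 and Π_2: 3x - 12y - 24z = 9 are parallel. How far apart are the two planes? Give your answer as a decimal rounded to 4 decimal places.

Rescale Π_2 by 1/(-3): -x + 4y + 8z = -3. Then distance = |-9 − (-3)| / √81 ≈ 0.6667.

0.6667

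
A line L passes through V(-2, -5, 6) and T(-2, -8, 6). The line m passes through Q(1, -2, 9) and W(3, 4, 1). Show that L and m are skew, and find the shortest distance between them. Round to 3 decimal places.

3.638

A direction vector for L is T − V = (0, -3, 0).
A direction vector for m is W − Q = (2, 6, -8).
Common perpendicular direction n = (0, -3, 0) × (2, 6, -8) = (24, 0, 6).
With w = (1, -2, 9) − (-2, -5, 6) = (3, 3, 3), w · n = 90.
Since n ≠ 0 the lines are not parallel, and w · n = 90 ≠ 0 so they do not intersect; hence they are skew.
Distance = |w · n| / |n| = |90| / √612 ≈ 3.638.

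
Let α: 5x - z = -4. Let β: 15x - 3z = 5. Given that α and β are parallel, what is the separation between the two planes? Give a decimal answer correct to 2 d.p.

Rescale β by 1/3: 5x - z = 5/3. Then distance = |-4 − (5/3)| / √26 ≈ 1.11.

1.11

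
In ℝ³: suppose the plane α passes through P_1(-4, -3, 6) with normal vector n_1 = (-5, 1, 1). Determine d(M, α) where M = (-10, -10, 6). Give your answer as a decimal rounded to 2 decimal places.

α: n_1·r = n_1·P_1 gives -5x + y + z = 23.
n·M − d = (-5)·(-10) + (1)·(-10) + (1)·(6) − 23 = 23; |n| = √27.
Distance = |23| / √27 = 23/√27 ≈ 4.43.

4.43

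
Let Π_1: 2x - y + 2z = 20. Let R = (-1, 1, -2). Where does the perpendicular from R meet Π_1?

Foot = R − λn with λ = (n·R − d)/|n|² = (-7 − 20)/9 = -3.
Foot = (-1, 1, -2) − (-3)·(2, -1, 2) = (5, -2, 4).

(5, -2, 4)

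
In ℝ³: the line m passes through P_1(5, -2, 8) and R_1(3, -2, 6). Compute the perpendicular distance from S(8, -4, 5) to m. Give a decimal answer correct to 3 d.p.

4.690

A direction vector for m is R_1 − P_1 = (-2, 0, -2).
Taking (5, -2, 8) on m with direction v = (-2, 0, -2): w = S − (5, -2, 8) = (3, -2, -3), and w × v = (4, 12, -4).
Distance = |w × v| / |v| = √176 / √8 ≈ 4.690.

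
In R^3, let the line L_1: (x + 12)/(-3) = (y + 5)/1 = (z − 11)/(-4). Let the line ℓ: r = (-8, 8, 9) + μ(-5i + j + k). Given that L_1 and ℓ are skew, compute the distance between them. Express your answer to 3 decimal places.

13.335

L_1 has direction (-3, 1, -4) through (-12, -5, 11).
Common perpendicular direction n = (-3, 1, -4) × (-5, 1, 1) = (5, 23, 2).
With w = (-8, 8, 9) − (-12, -5, 11) = (4, 13, -2), w · n = 315.
Distance = |w · n| / |n| = |315| / √558 ≈ 13.335.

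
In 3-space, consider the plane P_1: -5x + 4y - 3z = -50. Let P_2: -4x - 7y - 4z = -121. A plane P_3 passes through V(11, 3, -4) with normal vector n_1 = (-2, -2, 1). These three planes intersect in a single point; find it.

(12, 7, 6)

P_3: n_1·r = n_1·V gives -2x - 2y + z = -32.
Solving the 3×3 linear system -5x + 4y - 3z = -50, -4x - 7y - 4z = -121, -2x - 2y + z = -32 (e.g. by elimination or Cramer's rule, determinant = 141) gives (12, 7, 6).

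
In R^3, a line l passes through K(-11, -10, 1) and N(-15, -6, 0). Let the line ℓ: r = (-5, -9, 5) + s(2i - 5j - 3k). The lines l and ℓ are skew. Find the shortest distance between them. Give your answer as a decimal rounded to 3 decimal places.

A direction vector for l is N − K = (-4, 4, -1).
Common perpendicular direction n = (-4, 4, -1) × (2, -5, -3) = (-17, -14, 12).
With w = (-5, -9, 5) − (-11, -10, 1) = (6, 1, 4), w · n = -68.
Distance = |w · n| / |n| = |-68| / √629 ≈ 2.711.

2.711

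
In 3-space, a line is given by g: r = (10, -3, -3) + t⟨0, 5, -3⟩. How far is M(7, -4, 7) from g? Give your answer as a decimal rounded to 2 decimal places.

Taking (10, -3, -3) on g with direction v = (0, 5, -3): w = M − (10, -3, -3) = (-3, -1, 10), and w × v = (-47, -9, -15).
Distance = |w × v| / |v| = √2515 / √34 ≈ 8.60.

8.60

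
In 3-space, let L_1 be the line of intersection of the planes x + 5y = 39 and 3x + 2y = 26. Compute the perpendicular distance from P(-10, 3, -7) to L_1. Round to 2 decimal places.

Direction of L_1: (1, 5, 0) × (3, 2, 0) = (0, 0, -13).
A point on L_1: solving the two plane equations with z = -1 gives (4, 7, -1).
Taking (4, 7, -1) on L_1 with direction v = (0, 0, -13): w = P − (4, 7, -1) = (-14, -4, -6), and w × v = (52, -182, 0).
Distance = |w × v| / |v| = √35828 / √169 ≈ 14.56.

14.56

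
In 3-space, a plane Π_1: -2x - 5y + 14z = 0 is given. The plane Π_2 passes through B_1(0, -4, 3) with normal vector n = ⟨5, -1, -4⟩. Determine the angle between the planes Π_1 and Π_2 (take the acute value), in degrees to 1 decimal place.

Π_2: n·r = n·B_1 gives 5x - y - 4z = -8.
cos θ = |n₁·n₂| / (|n₁||n₂|) = |-61| / (√225 · √42).
θ = arccos(0.62750) ≈ 51.1°.

51.1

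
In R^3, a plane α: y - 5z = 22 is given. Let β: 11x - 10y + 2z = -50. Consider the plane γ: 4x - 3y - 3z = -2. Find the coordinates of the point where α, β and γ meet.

(-2, 2, -4)

Solving the 3×3 linear system y - 5z = 22, 11x - 10y + 2z = -50, 4x - 3y - 3z = -2 (e.g. by elimination or Cramer's rule, determinant = 6) gives (-2, 2, -4).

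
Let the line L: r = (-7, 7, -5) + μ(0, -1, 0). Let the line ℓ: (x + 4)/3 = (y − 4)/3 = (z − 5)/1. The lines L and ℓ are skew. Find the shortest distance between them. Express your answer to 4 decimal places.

ℓ has direction (3, 3, 1) through (-4, 4, 5).
Common perpendicular direction n = (0, -1, 0) × (3, 3, 1) = (-1, 0, 3).
With w = (-4, 4, 5) − (-7, 7, -5) = (3, -3, 10), w · n = 27.
Distance = |w · n| / |n| = |27| / √10 ≈ 8.5381.

8.5381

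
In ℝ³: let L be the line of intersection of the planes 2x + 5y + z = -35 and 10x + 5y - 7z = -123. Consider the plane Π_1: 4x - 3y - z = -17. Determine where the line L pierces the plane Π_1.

(-7, -5, 4)

Direction of L: (2, 5, 1) × (10, 5, -7) = (-40, 24, -40).
A point on L: solving the two plane equations with x = 3 gives (3, -11, 14).
Substitute r = (3, -11, 14) + t(-40, 24, -40) into the plane: 31 + (-192)t = -17, so t = 1/4.
Intersection: (3, -11, 14) + (1/4)·(-40, 24, -40) = (-7, -5, 4).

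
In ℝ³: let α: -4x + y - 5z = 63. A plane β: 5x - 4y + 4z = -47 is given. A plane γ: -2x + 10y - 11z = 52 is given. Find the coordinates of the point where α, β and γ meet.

Solving the 3×3 linear system -4x + y - 5z = 63, 5x - 4y + 4z = -47, -2x + 10y - 11z = 52 (e.g. by elimination or Cramer's rule, determinant = -179) gives (-7, -5, -8).

(-7, -5, -8)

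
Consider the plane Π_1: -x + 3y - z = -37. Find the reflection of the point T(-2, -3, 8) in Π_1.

λ = (n·T − d)/|n|² = (-15 − (-37))/11 = 2.
Reflection = T − 2λn = (-2, -3, 8) − 4·(-1, 3, -1) = (2, -15, 12).

(2, -15, 12)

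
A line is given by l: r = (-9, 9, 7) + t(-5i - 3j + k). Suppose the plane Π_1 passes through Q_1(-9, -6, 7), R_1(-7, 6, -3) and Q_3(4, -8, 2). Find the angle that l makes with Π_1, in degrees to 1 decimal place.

Q_1R_1 = (2, 12, -10), Q_1Q_3 = (13, -2, -5); a normal to Π_1 is Q_1R_1 × Q_1Q_3 = (-80, -120, -160).
Using Q_1: Π_1 has equation -80x - 120y - 160z = 320.
sin θ = |n·v| / (|n||v|) = |600| / (√46400 · √35) = 0.47082.
θ ≈ 28.1°.

28.1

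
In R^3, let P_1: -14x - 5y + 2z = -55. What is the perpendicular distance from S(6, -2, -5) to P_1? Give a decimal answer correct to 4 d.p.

n·S − d = (-14)·(6) + (-5)·(-2) + (2)·(-5) − (-55) = -29; |n| = √225.
Distance = |-29| / √225 = 29/√225 ≈ 1.9333.

1.9333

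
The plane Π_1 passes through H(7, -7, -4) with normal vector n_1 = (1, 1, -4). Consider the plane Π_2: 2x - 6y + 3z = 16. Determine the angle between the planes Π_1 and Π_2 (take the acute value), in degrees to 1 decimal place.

Π_1: n_1·r = n_1·H gives x + y - 4z = 16.
cos θ = |n₁·n₂| / (|n₁||n₂|) = |-16| / (√18 · √49).
θ = arccos(0.53875) ≈ 57.4°.

57.4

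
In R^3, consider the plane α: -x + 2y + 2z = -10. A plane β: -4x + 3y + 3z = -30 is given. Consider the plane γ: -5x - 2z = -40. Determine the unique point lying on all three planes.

(6, -7, 5)

Solving the 3×3 linear system -x + 2y + 2z = -10, -4x + 3y + 3z = -30, -5x - 2z = -40 (e.g. by elimination or Cramer's rule, determinant = -10) gives (6, -7, 5).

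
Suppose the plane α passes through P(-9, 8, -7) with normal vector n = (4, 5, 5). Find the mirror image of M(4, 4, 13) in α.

(-12, -16, -7)

α: n·r = n·P gives 4x + 5y + 5z = -31.
λ = (n·M − d)/|n|² = (101 − (-31))/66 = 2.
Reflection = M − 2λn = (4, 4, 13) − 4·(4, 5, 5) = (-12, -16, -7).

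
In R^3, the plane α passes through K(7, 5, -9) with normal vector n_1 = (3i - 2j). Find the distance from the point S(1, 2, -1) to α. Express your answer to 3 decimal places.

α: n_1·r = n_1·K gives 3x - 2y = 11.
n·S − d = (3)·(1) + (-2)·(2) + (0)·(-1) − 11 = -12; |n| = √13.
Distance = |-12| / √13 = 12/√13 ≈ 3.328.

3.328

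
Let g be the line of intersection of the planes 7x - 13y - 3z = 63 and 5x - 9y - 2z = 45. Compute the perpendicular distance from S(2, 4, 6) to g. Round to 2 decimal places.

Direction of g: (7, -13, -3) × (5, -9, -2) = (-1, -1, 2).
A point on g: solving the two plane equations with x = 6 gives (6, -3, 6).
Taking (6, -3, 6) on g with direction v = (-1, -1, 2): w = S − (6, -3, 6) = (-4, 7, 0), and w × v = (14, 8, 11).
Distance = |w × v| / |v| = √381 / √6 ≈ 7.97.

7.97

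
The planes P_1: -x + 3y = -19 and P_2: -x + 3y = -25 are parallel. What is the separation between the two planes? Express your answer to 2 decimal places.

1.90

Same normal n = (-1, 3, 0) with |n| = √10; distance = |-19 − (-25)| / |n| = 6/√10 ≈ 1.90.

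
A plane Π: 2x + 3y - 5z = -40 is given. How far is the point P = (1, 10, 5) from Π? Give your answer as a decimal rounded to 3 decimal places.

n·P − d = (2)·(1) + (3)·(10) + (-5)·(5) − (-40) = 47; |n| = √38.
Distance = |47| / √38 = 47/√38 ≈ 7.624.

7.624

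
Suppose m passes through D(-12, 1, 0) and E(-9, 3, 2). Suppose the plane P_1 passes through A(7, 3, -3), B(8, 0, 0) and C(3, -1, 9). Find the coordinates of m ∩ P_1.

(-3, 7, 6)

A direction vector for m is E − D = (3, 2, 2).
AB = (1, -3, 3), AC = (-4, -4, 12); a normal to P_1 is AB × AC = (-24, -24, -16).
Using A: P_1 has equation -24x - 24y - 16z = -192.
Substitute r = (-12, 1, 0) + t(3, 2, 2) into the plane: 264 + (-152)t = -192, so t = 3.
Intersection: (-12, 1, 0) + 3·(3, 2, 2) = (-3, 7, 6).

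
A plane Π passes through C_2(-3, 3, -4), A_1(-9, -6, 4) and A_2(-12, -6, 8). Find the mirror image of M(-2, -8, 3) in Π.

(-10, -8, -3)

C_2A_1 = (-6, -9, 8), C_2A_2 = (-9, -9, 12); a normal to Π is C_2A_1 × C_2A_2 = (-36, 0, -27).
Using C_2: Π has equation -36x - 27z = 216.
λ = (n·M − d)/|n|² = (-9 − 216)/2025 = -1/9.
Reflection = M − 2λn = (-2, -8, 3) − (-2/9)·(-36, 0, -27) = (-10, -8, -3).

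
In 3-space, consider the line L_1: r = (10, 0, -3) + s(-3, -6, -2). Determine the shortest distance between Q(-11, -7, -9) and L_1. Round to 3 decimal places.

15.705

Taking (10, 0, -3) on L_1 with direction v = (-3, -6, -2): w = Q − (10, 0, -3) = (-21, -7, -6), and w × v = (-22, -24, 105).
Distance = |w × v| / |v| = √12085 / √49 ≈ 15.705.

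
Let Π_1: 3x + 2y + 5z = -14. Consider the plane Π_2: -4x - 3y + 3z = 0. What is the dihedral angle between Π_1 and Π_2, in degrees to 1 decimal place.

85.2

cos θ = |n₁·n₂| / (|n₁||n₂|) = |-3| / (√38 · √34).
θ = arccos(0.08346) ≈ 85.2°.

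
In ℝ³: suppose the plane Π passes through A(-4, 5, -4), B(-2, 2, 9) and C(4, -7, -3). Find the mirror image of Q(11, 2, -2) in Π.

(-7, -10, -2)

AB = (2, -3, 13), AC = (8, -12, 1); a normal to Π is AB × AC = (153, 102, 0).
Using A: Π has equation 153x + 102y = -102.
λ = (n·Q − d)/|n|² = (1887 − (-102))/33813 = 1/17.
Reflection = Q − 2λn = (11, 2, -2) − (2/17)·(153, 102, 0) = (-7, -10, -2).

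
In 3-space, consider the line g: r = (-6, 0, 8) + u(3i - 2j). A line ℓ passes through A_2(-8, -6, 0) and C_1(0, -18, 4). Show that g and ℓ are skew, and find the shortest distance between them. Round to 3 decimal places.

10.058

A direction vector for ℓ is C_1 − A_2 = (8, -12, 4).
Common perpendicular direction n = (3, -2, 0) × (8, -12, 4) = (-8, -12, -20).
With w = (-8, -6, 0) − (-6, 0, 8) = (-2, -6, -8), w · n = 248.
Since n ≠ 0 the lines are not parallel, and w · n = 248 ≠ 0 so they do not intersect; hence they are skew.
Distance = |w · n| / |n| = |248| / √608 ≈ 10.058.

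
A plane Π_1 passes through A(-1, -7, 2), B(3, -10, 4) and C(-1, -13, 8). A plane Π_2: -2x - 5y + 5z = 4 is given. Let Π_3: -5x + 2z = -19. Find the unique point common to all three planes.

(3, -4, -2)

AB = (4, -3, 2), AC = (0, -6, 6); a normal to Π_1 is AB × AC = (-6, -24, -24).
Using A: Π_1 has equation -6x - 24y - 24z = 126.
Solving the 3×3 linear system -6x - 24y - 24z = 126, -2x - 5y + 5z = 4, -5x + 2z = -19 (e.g. by elimination or Cramer's rule, determinant = 1164) gives (3, -4, -2).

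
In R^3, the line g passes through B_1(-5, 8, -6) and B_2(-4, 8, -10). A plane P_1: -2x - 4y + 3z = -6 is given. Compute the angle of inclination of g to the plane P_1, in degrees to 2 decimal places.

39.09

A direction vector for g is B_2 − B_1 = (1, 0, -4).
sin θ = |n·v| / (|n||v|) = |-14| / (√29 · √17) = 0.63053.
θ ≈ 39.09°.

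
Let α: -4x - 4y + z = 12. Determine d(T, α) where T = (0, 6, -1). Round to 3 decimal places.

6.441

n·T − d = (-4)·(0) + (-4)·(6) + (1)·(-1) − 12 = -37; |n| = √33.
Distance = |-37| / √33 = 37/√33 ≈ 6.441.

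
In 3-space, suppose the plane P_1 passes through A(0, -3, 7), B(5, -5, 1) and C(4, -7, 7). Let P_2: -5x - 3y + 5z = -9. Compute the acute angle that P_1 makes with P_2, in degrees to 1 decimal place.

61.5

AB = (5, -2, -6), AC = (4, -4, 0); a normal to P_1 is AB × AC = (-24, -24, -12).
Using A: P_1 has equation -24x - 24y - 12z = -12.
cos θ = |n₁·n₂| / (|n₁||n₂|) = |132| / (√1296 · √59).
θ = arccos(0.47736) ≈ 61.5°.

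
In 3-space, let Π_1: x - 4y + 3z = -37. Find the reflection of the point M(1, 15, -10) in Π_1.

λ = (n·M − d)/|n|² = (-89 − (-37))/26 = -2.
Reflection = M − 2λn = (1, 15, -10) − (-4)·(1, -4, 3) = (5, -1, 2).

(5, -1, 2)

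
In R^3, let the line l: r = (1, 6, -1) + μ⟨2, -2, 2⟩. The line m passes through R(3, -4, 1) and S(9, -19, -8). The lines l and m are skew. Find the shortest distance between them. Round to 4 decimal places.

A direction vector for m is S − R = (6, -15, -9).
Common perpendicular direction n = (2, -2, 2) × (6, -15, -9) = (48, 30, -18).
With w = (3, -4, 1) − (1, 6, -1) = (2, -10, 2), w · n = -240.
Distance = |w · n| / |n| = |-240| / √3528 ≈ 4.0406.

4.0406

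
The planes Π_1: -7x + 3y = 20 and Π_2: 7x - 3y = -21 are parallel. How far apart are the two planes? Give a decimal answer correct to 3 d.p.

0.131

Rescale Π_2 by 1/(-1): -7x + 3y = 21. Then distance = |20 − 21| / √58 ≈ 0.131.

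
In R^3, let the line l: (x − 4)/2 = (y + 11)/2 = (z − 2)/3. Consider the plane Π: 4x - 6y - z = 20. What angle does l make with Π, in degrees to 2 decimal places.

l has direction (2, 2, 3) through (4, -11, 2).
sin θ = |n·v| / (|n||v|) = |-7| / (√53 · √17) = 0.23320.
θ ≈ 13.49°.

13.49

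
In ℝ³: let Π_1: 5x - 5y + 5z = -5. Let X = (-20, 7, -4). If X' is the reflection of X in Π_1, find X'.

(0, -13, 16)

λ = (n·X − d)/|n|² = (-155 − (-5))/75 = -2.
Reflection = X − 2λn = (-20, 7, -4) − (-4)·(5, -5, 5) = (0, -13, 16).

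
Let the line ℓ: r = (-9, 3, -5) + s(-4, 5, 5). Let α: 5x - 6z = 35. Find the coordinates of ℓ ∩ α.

Substitute r = (-9, 3, -5) + t(-4, 5, 5) into the plane: -15 + (-50)t = 35, so t = -1.
Intersection: (-9, 3, -5) + (-1)·(-4, 5, 5) = (-5, -2, -10).

(-5, -2, -10)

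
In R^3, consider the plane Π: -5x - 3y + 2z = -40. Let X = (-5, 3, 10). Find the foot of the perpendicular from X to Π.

(5, 9, 6)

Foot = X − λn with λ = (n·X − d)/|n|² = (36 − (-40))/38 = 2.
Foot = (-5, 3, 10) − 2·(-5, -3, 2) = (5, 9, 6).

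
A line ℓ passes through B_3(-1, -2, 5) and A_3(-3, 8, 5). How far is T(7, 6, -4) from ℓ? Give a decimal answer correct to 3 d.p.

13.024

A direction vector for ℓ is A_3 − B_3 = (-2, 10, 0).
Taking (-1, -2, 5) on ℓ with direction v = (-2, 10, 0): w = T − (-1, -2, 5) = (8, 8, -9), and w × v = (90, 18, 96).
Distance = |w × v| / |v| = √17640 / √104 ≈ 13.024.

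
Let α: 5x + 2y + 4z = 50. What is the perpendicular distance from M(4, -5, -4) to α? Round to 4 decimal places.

8.3480

n·M − d = (5)·(4) + (2)·(-5) + (4)·(-4) − 50 = -56; |n| = √45.
Distance = |-56| / √45 = 56/√45 ≈ 8.3480.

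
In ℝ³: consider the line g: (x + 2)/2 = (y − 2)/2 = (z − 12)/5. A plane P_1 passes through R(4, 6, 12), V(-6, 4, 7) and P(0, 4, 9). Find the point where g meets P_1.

(-6, -2, 2)

g has direction (2, 2, 5) through (-2, 2, 12).
RV = (-10, -2, -5), RP = (-4, -2, -3); a normal to P_1 is RV × RP = (-4, -10, 12).
Using R: P_1 has equation -4x - 10y + 12z = 68.
Substitute r = (-2, 2, 12) + t(2, 2, 5) into the plane: 132 + 32t = 68, so t = -2.
Intersection: (-2, 2, 12) + (-2)·(2, 2, 5) = (-6, -2, 2).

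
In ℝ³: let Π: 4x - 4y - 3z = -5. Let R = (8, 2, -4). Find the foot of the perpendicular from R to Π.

Foot = R − λn with λ = (n·R − d)/|n|² = (36 − (-5))/41 = 1.
Foot = (8, 2, -4) − 1·(4, -4, -3) = (4, 6, -1).

(4, 6, -1)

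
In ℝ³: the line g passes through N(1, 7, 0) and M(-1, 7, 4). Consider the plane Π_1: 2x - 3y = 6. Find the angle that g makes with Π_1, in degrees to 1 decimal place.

14.4

A direction vector for g is M − N = (-2, 0, 4).
sin θ = |n·v| / (|n||v|) = |-4| / (√13 · √20) = 0.24807.
θ ≈ 14.4°.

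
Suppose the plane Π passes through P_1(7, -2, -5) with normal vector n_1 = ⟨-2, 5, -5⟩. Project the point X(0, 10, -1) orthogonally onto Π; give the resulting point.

(2, 5, 4)

Π: n_1·r = n_1·P_1 gives -2x + 5y - 5z = 1.
Foot = X − λn with λ = (n·X − d)/|n|² = (55 − 1)/54 = 1.
Foot = (0, 10, -1) − 1·(-2, 5, -5) = (2, 5, 4).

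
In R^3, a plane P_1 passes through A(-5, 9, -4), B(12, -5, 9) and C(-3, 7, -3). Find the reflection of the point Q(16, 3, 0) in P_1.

(0, -9, 8)

AB = (17, -14, 13), AC = (2, -2, 1); a normal to P_1 is AB × AC = (12, 9, -6).
Using A: P_1 has equation 12x + 9y - 6z = 45.
λ = (n·Q − d)/|n|² = (219 − 45)/261 = 2/3.
Reflection = Q − 2λn = (16, 3, 0) − (4/3)·(12, 9, -6) = (0, -9, 8).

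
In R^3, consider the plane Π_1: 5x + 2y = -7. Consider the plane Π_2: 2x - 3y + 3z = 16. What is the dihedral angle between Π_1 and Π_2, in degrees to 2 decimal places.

cos θ = |n₁·n₂| / (|n₁||n₂|) = |4| / (√29 · √22).
θ = arccos(0.15836) ≈ 80.89°.

80.89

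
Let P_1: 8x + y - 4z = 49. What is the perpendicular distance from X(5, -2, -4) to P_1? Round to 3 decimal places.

0.556

n·X − d = (8)·(5) + (1)·(-2) + (-4)·(-4) − 49 = 5; |n| = √81.
Distance = |5| / √81 = 5/√81 ≈ 0.556.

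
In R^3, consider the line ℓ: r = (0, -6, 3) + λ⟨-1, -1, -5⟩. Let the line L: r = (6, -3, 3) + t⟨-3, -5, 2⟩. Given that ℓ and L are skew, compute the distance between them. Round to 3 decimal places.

3.472

Common perpendicular direction n = (-1, -1, -5) × (-3, -5, 2) = (-27, 17, 2).
With w = (6, -3, 3) − (0, -6, 3) = (6, 3, 0), w · n = -111.
Distance = |w · n| / |n| = |-111| / √1022 ≈ 3.472.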